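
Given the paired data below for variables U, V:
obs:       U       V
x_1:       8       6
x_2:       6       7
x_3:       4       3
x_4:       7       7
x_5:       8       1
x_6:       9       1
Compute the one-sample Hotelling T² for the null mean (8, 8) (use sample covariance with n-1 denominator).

Step 1 — sample mean vector:
  mean(U) = (8 + 6 + 4 + 7 + 8 + 9) / 6 = 42/6 = 7
  mean(V) = (6 + 7 + 3 + 7 + 1 + 1) / 6 = 25/6 = 4.1667
  x̄ = (7, 4.1667),  deviation x̄ - mu_0 = (7, 4.1667) - (8, 8) = (-1, -3.8333).

Step 2 — sample covariance matrix, S[i,j] = (1/(n-1)) · Σ_k (x_{k,i} - mean_i) · (x_{k,j} - mean_j), divisor n-1 = 5:
  S[U,U] = ((1)·(1) + (-1)·(-1) + (-3)·(-3) + (0)·(0) + (1)·(1) + (2)·(2)) / 5 = 16/5 = 3.2
  S[U,V] = ((1)·(1.8333) + (-1)·(2.8333) + (-3)·(-1.1667) + (0)·(2.8333) + (1)·(-3.1667) + (2)·(-3.1667)) / 5 = -7/5 = -1.4
  S[V,V] = ((1.8333)·(1.8333) + (2.8333)·(2.8333) + (-1.1667)·(-1.1667) + (2.8333)·(2.8333) + (-3.1667)·(-3.1667) + (-3.1667)·(-3.1667)) / 5 = 40.8333/5 = 8.1667
  S = [[3.2, -1.4],
 [-1.4, 8.1667]].

Step 3 — invert S. det(S) = 3.2·8.1667 - (-1.4)² = 24.1733.
  S^{-1} = (1/det) · [[d, -b], [-b, a]] = [[0.3378, 0.0579],
 [0.0579, 0.1324]].

Step 4 — quadratic form (x̄ - mu_0)^T · S^{-1} · (x̄ - mu_0):
  S^{-1} · (x̄ - mu_0) = (-0.5598, -0.5654),
  (x̄ - mu_0)^T · [...] = (-1)·(-0.5598) + (-3.8333)·(-0.5654) = 2.7271.

Step 5 — scale by n: T² = 6 · 2.7271 = 16.3624.

T² ≈ 16.3624


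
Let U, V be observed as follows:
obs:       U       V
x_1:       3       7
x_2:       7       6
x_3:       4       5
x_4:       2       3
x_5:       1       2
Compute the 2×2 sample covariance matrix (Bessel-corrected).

Step 1 — column means:
  mean(U) = (3 + 7 + 4 + 2 + 1) / 5 = 17/5 = 3.4
  mean(V) = (7 + 6 + 5 + 3 + 2) / 5 = 23/5 = 4.6

Step 2 — sample covariance S[i,j] = (1/(n-1)) · Σ_k (x_{k,i} - mean_i) · (x_{k,j} - mean_j), with n-1 = 4.
  S[U,U] = ((-0.4)·(-0.4) + (3.6)·(3.6) + (0.6)·(0.6) + (-1.4)·(-1.4) + (-2.4)·(-2.4)) / 4 = 21.2/4 = 5.3
  S[U,V] = ((-0.4)·(2.4) + (3.6)·(1.4) + (0.6)·(0.4) + (-1.4)·(-1.6) + (-2.4)·(-2.6)) / 4 = 12.8/4 = 3.2
  S[V,V] = ((2.4)·(2.4) + (1.4)·(1.4) + (0.4)·(0.4) + (-1.6)·(-1.6) + (-2.6)·(-2.6)) / 4 = 17.2/4 = 4.3

S is symmetric (S[j,i] = S[i,j]). Assembling:

S = [[5.3, 3.2],
 [3.2, 4.3]]


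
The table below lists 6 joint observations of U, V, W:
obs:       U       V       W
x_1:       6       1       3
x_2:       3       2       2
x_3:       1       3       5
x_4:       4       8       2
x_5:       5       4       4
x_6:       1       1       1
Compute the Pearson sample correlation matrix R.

Step 1 — column means:
  mean(U) = (6 + 3 + 1 + 4 + 5 + 1) / 6 = 20/6 = 3.3333
  mean(V) = (1 + 2 + 3 + 8 + 4 + 1) / 6 = 19/6 = 3.1667
  mean(W) = (3 + 2 + 5 + 2 + 4 + 1) / 6 = 17/6 = 2.8333

Step 2 — sample variances and covariances s[i,j] = (1/(n-1)) · Σ_k (x_{k,i} - mean_i) · (x_{k,j} - mean_j), with n-1 = 5:
  s[U,U] = ((2.6667)·(2.6667) + (-0.3333)·(-0.3333) + (-2.3333)·(-2.3333) + (0.6667)·(0.6667) + (1.6667)·(1.6667) + (-2.3333)·(-2.3333)) / 5 = 21.3333/5 = 4.2667
  s[U,V] = ((2.6667)·(-2.1667) + (-0.3333)·(-1.1667) + (-2.3333)·(-0.1667) + (0.6667)·(4.8333) + (1.6667)·(0.8333) + (-2.3333)·(-2.1667)) / 5 = 4.6667/5 = 0.9333
  s[U,W] = ((2.6667)·(0.1667) + (-0.3333)·(-0.8333) + (-2.3333)·(2.1667) + (0.6667)·(-0.8333) + (1.6667)·(1.1667) + (-2.3333)·(-1.8333)) / 5 = 1.3333/5 = 0.2667
  s[V,V] = ((-2.1667)·(-2.1667) + (-1.1667)·(-1.1667) + (-0.1667)·(-0.1667) + (4.8333)·(4.8333) + (0.8333)·(0.8333) + (-2.1667)·(-2.1667)) / 5 = 34.8333/5 = 6.9667
  s[V,W] = ((-2.1667)·(0.1667) + (-1.1667)·(-0.8333) + (-0.1667)·(2.1667) + (4.8333)·(-0.8333) + (0.8333)·(1.1667) + (-2.1667)·(-1.8333)) / 5 = 1.1667/5 = 0.2333
  s[W,W] = ((0.1667)·(0.1667) + (-0.8333)·(-0.8333) + (2.1667)·(2.1667) + (-0.8333)·(-0.8333) + (1.1667)·(1.1667) + (-1.8333)·(-1.8333)) / 5 = 10.8333/5 = 2.1667
  Sample standard deviations s_i = √(s[i,i]):
  s(U) = √(4.2667) = 2.0656
  s(V) = √(6.9667) = 2.6394
  s(W) = √(2.1667) = 1.472

Step 3 — r_{ij} = s_{ij} / (s_i · s_j):
  r[U,U] = 1 (diagonal).
  r[U,V] = 0.9333 / (2.0656 · 2.6394) = 0.9333 / 5.452 = 0.1712
  r[U,W] = 0.2667 / (2.0656 · 1.472) = 0.2667 / 3.0405 = 0.0877
  r[V,V] = 1 (diagonal).
  r[V,W] = 0.2333 / (2.6394 · 1.472) = 0.2333 / 3.8852 = 0.0601
  r[W,W] = 1 (diagonal).

R is symmetric with unit diagonal. Assembling:

R = [[1, 0.1712, 0.0877],
 [0.1712, 1, 0.0601],
 [0.0877, 0.0601, 1]]


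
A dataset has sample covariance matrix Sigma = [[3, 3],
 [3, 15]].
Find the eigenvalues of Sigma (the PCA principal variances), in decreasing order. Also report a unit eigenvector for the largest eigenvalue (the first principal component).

Step 1 — characteristic polynomial of 2×2 Sigma:
  det(Sigma - λI) = λ² - trace · λ + det = 0.
  trace = 3 + 15 = 18, det = 3·15 - (3)² = 36.
Step 2 — discriminant:
  Δ = trace² - 4·det = 324 - 144 = 180.
Step 3 — eigenvalues:
  λ = (trace ± √Δ)/2 = (18 ± 13.4164)/2,
  λ_1 = 15.7082,  λ_2 = 2.2918.

Step 4 — unit eigenvector for λ_1: solve (Sigma - λ_1 I)v = 0. First row:
  (3 - 15.7082)·v_x + (3)·v_y = 0, i.e. (-12.7082)·v_x + (3)·v_y = 0,
  so v ∝ (b, λ_1 - a) = (3, 12.7082) = u.
  ||u|| = √((3)² + (12.7082)²) = √(170.4984) ≈ 13.0575,
  v_1 = u/||u|| ≈ (0.2298, 0.9732) (||v_1|| = 1).

λ_1 = 15.7082,  λ_2 = 2.2918;  v_1 ≈ (0.2298, 0.9732)


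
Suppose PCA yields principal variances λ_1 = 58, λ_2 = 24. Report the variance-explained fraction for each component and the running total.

Step 1 — total variance = trace(Sigma) = Σ λ_i = 58 + 24 = 82.

Step 2 — fraction explained by component i = λ_i / Σ λ:
  PC1: 58/82 = 0.7073
  PC2: 24/82 = 0.2927

Step 3 — cumulative fraction after k components = (λ_1 + ... + λ_k) / Σ λ:
  k = 1: 58/82 = 0.7073
  k = 2: (58 + 24)/82 = 82/82 = 1

Summary (fraction, with percent):

explained: PC1 0.7073 (70.73%), PC2 0.2927 (29.27%);  cumulative: 0.7073, 1


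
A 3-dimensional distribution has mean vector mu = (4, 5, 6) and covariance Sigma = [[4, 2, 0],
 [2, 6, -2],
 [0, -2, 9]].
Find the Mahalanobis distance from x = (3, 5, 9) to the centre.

Step 1 — centre the observation: (x - mu) = (-1, 0, 3).

Step 2 — invert Sigma (cofactor / det for 3×3, or solve directly):
  Sigma^{-1} = [[0.3049, -0.1098, -0.0244],
 [-0.1098, 0.2195, 0.0488],
 [-0.0244, 0.0488, 0.122]].

Step 3 — form the quadratic (x - mu)^T · Sigma^{-1} · (x - mu):
  Sigma^{-1} · (x - mu) = (-0.378, 0.2561, 0.3902).
  (x - mu)^T · [Sigma^{-1} · (x - mu)] = (-1)·(-0.378) + (0)·(0.2561) + (3)·(0.3902) = 1.5488.

Step 4 — take square root: d = √(1.5488) ≈ 1.2445.

d(x, mu) = √(1.5488) ≈ 1.2445


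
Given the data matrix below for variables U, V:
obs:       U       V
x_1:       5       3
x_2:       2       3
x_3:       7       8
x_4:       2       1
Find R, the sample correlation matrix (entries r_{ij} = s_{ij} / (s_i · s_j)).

Step 1 — column means:
  mean(U) = (5 + 2 + 7 + 2) / 4 = 16/4 = 4
  mean(V) = (3 + 3 + 8 + 1) / 4 = 15/4 = 3.75

Step 2 — sample variances and covariances s[i,j] = (1/(n-1)) · Σ_k (x_{k,i} - mean_i) · (x_{k,j} - mean_j), with n-1 = 3:
  s[U,U] = ((1)·(1) + (-2)·(-2) + (3)·(3) + (-2)·(-2)) / 3 = 18/3 = 6
  s[U,V] = ((1)·(-0.75) + (-2)·(-0.75) + (3)·(4.25) + (-2)·(-2.75)) / 3 = 19/3 = 6.3333
  s[V,V] = ((-0.75)·(-0.75) + (-0.75)·(-0.75) + (4.25)·(4.25) + (-2.75)·(-2.75)) / 3 = 26.75/3 = 8.9167
  Sample standard deviations s_i = √(s[i,i]):
  s(U) = √(6) = 2.4495
  s(V) = √(8.9167) = 2.9861

Step 3 — r_{ij} = s_{ij} / (s_i · s_j):
  r[U,U] = 1 (diagonal).
  r[U,V] = 6.3333 / (2.4495 · 2.9861) = 6.3333 / 7.3144 = 0.8659
  r[V,V] = 1 (diagonal).

R is symmetric with unit diagonal. Assembling:

R = [[1, 0.8659],
 [0.8659, 1]]


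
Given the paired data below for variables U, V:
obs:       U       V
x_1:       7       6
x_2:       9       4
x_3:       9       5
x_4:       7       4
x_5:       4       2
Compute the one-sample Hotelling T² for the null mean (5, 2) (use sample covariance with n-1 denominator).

Step 1 — sample mean vector:
  mean(U) = (7 + 9 + 9 + 7 + 4) / 5 = 36/5 = 7.2
  mean(V) = (6 + 4 + 5 + 4 + 2) / 5 = 21/5 = 4.2
  x̄ = (7.2, 4.2),  deviation x̄ - mu_0 = (7.2, 4.2) - (5, 2) = (2.2, 2.2).

Step 2 — sample covariance matrix, S[i,j] = (1/(n-1)) · Σ_k (x_{k,i} - mean_i) · (x_{k,j} - mean_j), divisor n-1 = 4:
  S[U,U] = ((-0.2)·(-0.2) + (1.8)·(1.8) + (1.8)·(1.8) + (-0.2)·(-0.2) + (-3.2)·(-3.2)) / 4 = 16.8/4 = 4.2
  S[U,V] = ((-0.2)·(1.8) + (1.8)·(-0.2) + (1.8)·(0.8) + (-0.2)·(-0.2) + (-3.2)·(-2.2)) / 4 = 7.8/4 = 1.95
  S[V,V] = ((1.8)·(1.8) + (-0.2)·(-0.2) + (0.8)·(0.8) + (-0.2)·(-0.2) + (-2.2)·(-2.2)) / 4 = 8.8/4 = 2.2
  S = [[4.2, 1.95],
 [1.95, 2.2]].

Step 3 — invert S. det(S) = 4.2·2.2 - (1.95)² = 5.4375.
  S^{-1} = (1/det) · [[d, -b], [-b, a]] = [[0.4046, -0.3586],
 [-0.3586, 0.7724]].

Step 4 — quadratic form (x̄ - mu_0)^T · S^{-1} · (x̄ - mu_0):
  S^{-1} · (x̄ - mu_0) = (0.1011, 0.9103),
  (x̄ - mu_0)^T · [...] = (2.2)·(0.1011) + (2.2)·(0.9103) = 2.2253.

Step 5 — scale by n: T² = 5 · 2.2253 = 11.1264.

T² ≈ 11.1264


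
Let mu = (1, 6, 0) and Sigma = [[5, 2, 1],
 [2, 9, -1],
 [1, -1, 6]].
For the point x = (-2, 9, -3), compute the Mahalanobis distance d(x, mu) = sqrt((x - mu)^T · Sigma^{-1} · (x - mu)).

Step 1 — centre the observation: (x - mu) = (-3, 3, -3).

Step 2 — invert Sigma (cofactor / det for 3×3, or solve directly):
  Sigma^{-1} = [[0.2325, -0.057, -0.0482],
 [-0.057, 0.1272, 0.0307],
 [-0.0482, 0.0307, 0.1798]].

Step 3 — form the quadratic (x - mu)^T · Sigma^{-1} · (x - mu):
  Sigma^{-1} · (x - mu) = (-0.7237, 0.4605, -0.3026).
  (x - mu)^T · [Sigma^{-1} · (x - mu)] = (-3)·(-0.7237) + (3)·(0.4605) + (-3)·(-0.3026) = 4.4605.

Step 4 — take square root: d = √(4.4605) ≈ 2.112.

d(x, mu) = √(4.4605) ≈ 2.112


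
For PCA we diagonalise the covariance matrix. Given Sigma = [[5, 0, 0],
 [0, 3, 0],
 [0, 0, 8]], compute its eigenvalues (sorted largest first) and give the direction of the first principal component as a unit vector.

Step 1 — characteristic polynomial p(λ) = det(λI - Sigma) = λ³ - tr·λ² + c_1·λ - det, where tr = trace, c_1 = sum of the principal 2×2 minors, det = det(Sigma):
  tr = 5 + 3 + 8 = 16,
  c_1 = (5·3 - (0)²) + (5·8 - (0)²) + (3·8 - (0)²) = 15 + 40 + 24 = 79,
  det = 5·(3·8 - (0)²) - (0)·((0)·8 - (0)·(0)) + (0)·((0)·(0) - 3·(0)) = 5·(24) - (0)·(0) + (0)·(0) = 120.
  So p(λ) = λ³ - 16λ² + 79λ - 120.
Step 2 — look for an integer root (rational root theorem: any rational root is an integer divisor of 120). Testing λ = 3:
  p(3) = 27 - 144 + 237 - 120 = 0  ✓
  Dividing out (λ - 3): p(λ) = (λ - 3)(λ² - 13λ + 40).
Step 3 — remaining eigenvalues from the quadratic λ² - 13λ + 40 = 0:
  Δ = 13² - 4·40 = 169 - 160 = 9,  λ = (13 ± √9)/2 = (13 ± 3)/2 = 8 or 5.
  Sorted: λ_1 = 8,  λ_2 = 5,  λ_3 = 3  (check: sum = 16 = tr ✓).

Step 4 — unit eigenvector for λ_1 = 8: v spans the null space of (Sigma - λ_1 I), whose rows are
  r_1 = (-3, 0, 0),  r_2 = (0, -5, 0),  r_3 = (0, 0, 0).
  v is orthogonal to every row, so take v ∝ r_1 × r_2 = ((0)·(0) - (0)·(-5), (0)·(0) - (-3)·(0), (-3)·(-5) - (0)·(0)) = (0, 0, 15).
  Rescale (divide by 15): u = (0, 0, 1).
  ||u|| = √((0)² + (0)² + (1)²) = √(1) = 1,  v_1 = u/||u|| ≈ (0, 0, 1) (||v_1|| = 1).

λ_1 = 8,  λ_2 = 5,  λ_3 = 3;  v_1 ≈ (0, 0, 1)


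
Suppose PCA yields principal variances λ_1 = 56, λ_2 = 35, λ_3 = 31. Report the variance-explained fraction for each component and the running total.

Step 1 — total variance = trace(Sigma) = Σ λ_i = 56 + 35 + 31 = 122.

Step 2 — fraction explained by component i = λ_i / Σ λ:
  PC1: 56/122 = 0.459
  PC2: 35/122 = 0.2869
  PC3: 31/122 = 0.2541

Step 3 — cumulative fraction after k components = (λ_1 + ... + λ_k) / Σ λ:
  k = 1: 56/122 = 0.459
  k = 2: (56 + 35)/122 = 91/122 = 0.7459
  k = 3: (56 + 35 + 31)/122 = 122/122 = 1

Summary (fraction, with percent):

explained: PC1 0.459 (45.9%), PC2 0.2869 (28.69%), PC3 0.2541 (25.41%);  cumulative: 0.459, 0.7459, 1


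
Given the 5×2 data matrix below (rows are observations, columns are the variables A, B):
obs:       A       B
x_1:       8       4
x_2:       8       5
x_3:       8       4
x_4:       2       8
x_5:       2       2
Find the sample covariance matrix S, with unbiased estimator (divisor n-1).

Step 1 — column means:
  mean(A) = (8 + 8 + 8 + 2 + 2) / 5 = 28/5 = 5.6
  mean(B) = (4 + 5 + 4 + 8 + 2) / 5 = 23/5 = 4.6

Step 2 — sample covariance S[i,j] = (1/(n-1)) · Σ_k (x_{k,i} - mean_i) · (x_{k,j} - mean_j), with n-1 = 4.
  S[A,A] = ((2.4)·(2.4) + (2.4)·(2.4) + (2.4)·(2.4) + (-3.6)·(-3.6) + (-3.6)·(-3.6)) / 4 = 43.2/4 = 10.8
  S[A,B] = ((2.4)·(-0.6) + (2.4)·(0.4) + (2.4)·(-0.6) + (-3.6)·(3.4) + (-3.6)·(-2.6)) / 4 = -4.8/4 = -1.2
  S[B,B] = ((-0.6)·(-0.6) + (0.4)·(0.4) + (-0.6)·(-0.6) + (3.4)·(3.4) + (-2.6)·(-2.6)) / 4 = 19.2/4 = 4.8

S is symmetric (S[j,i] = S[i,j]). Assembling:

S = [[10.8, -1.2],
 [-1.2, 4.8]]


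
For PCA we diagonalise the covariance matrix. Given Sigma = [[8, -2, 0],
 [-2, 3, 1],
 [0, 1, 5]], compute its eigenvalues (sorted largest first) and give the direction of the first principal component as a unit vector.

Step 1 — characteristic polynomial p(λ) = det(λI - Sigma) = λ³ - tr·λ² + c_1·λ - det, where tr = trace, c_1 = sum of the principal 2×2 minors, det = det(Sigma):
  tr = 8 + 3 + 5 = 16,
  c_1 = (8·3 - (-2)²) + (8·5 - (0)²) + (3·5 - (1)²) = 20 + 40 + 14 = 74,
  det = 8·(3·5 - (1)²) - (-2)·((-2)·5 - (1)·(0)) + (0)·((-2)·(1) - 3·(0)) = 8·(14) - (-2)·(-10) + (0)·(-2) = 92.
  So p(λ) = λ³ - 16λ² + 74λ - 92.
Step 2 — look for an integer root (rational root theorem: any rational root is an integer divisor of 92). Testing λ = 2:
  p(2) = 8 - 64 + 148 - 92 = 0  ✓
  Dividing out (λ - 2): p(λ) = (λ - 2)(λ² - 14λ + 46).
Step 3 — remaining eigenvalues from the quadratic λ² - 14λ + 46 = 0:
  Δ = 14² - 4·46 = 196 - 184 = 12,  λ = (14 ± √12)/2 = (14 ± 3.4641)/2 ≈ 8.7321 or 5.2679.
  Sorted: λ_1 = 8.7321,  λ_2 = 5.2679,  λ_3 = 2  (check: sum = 16 = tr ✓).

Step 4 — unit eigenvector for λ_1 ≈ 8.7321: v spans the null space of (Sigma - λ_1 I), whose rows are
  r_1 = (-0.7321, -2, 0),  r_2 = (-2, -5.7321, 1),  r_3 = (0, 1, -3.7321).
  v is orthogonal to every row, so take v ∝ r_2 × r_3 = ((-5.7321)·(-3.7321) - (1)·(1), (1)·(0) - (-2)·(-3.7321), (-2)·(1) - (-5.7321)·(0)) ≈ (20.3923, -7.4641, -2).
  Let u = (20.3923, -7.4641, -2).
  ||u|| = √((20.3923)² + (-7.4641)² + (-2)²) = √(475.5589) ≈ 21.8073,  v_1 = u/||u|| ≈ (0.9351, -0.3423, -0.0917) (||v_1|| = 1).

λ_1 = 8.7321,  λ_2 = 5.2679,  λ_3 = 2;  v_1 ≈ (0.9351, -0.3423, -0.0917)


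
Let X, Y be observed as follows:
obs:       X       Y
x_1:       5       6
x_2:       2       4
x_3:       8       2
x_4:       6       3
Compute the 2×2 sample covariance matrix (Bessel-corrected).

Step 1 — column means:
  mean(X) = (5 + 2 + 8 + 6) / 4 = 21/4 = 5.25
  mean(Y) = (6 + 4 + 2 + 3) / 4 = 15/4 = 3.75

Step 2 — sample covariance S[i,j] = (1/(n-1)) · Σ_k (x_{k,i} - mean_i) · (x_{k,j} - mean_j), with n-1 = 3.
  S[X,X] = ((-0.25)·(-0.25) + (-3.25)·(-3.25) + (2.75)·(2.75) + (0.75)·(0.75)) / 3 = 18.75/3 = 6.25
  S[X,Y] = ((-0.25)·(2.25) + (-3.25)·(0.25) + (2.75)·(-1.75) + (0.75)·(-0.75)) / 3 = -6.75/3 = -2.25
  S[Y,Y] = ((2.25)·(2.25) + (0.25)·(0.25) + (-1.75)·(-1.75) + (-0.75)·(-0.75)) / 3 = 8.75/3 = 2.9167

S is symmetric (S[j,i] = S[i,j]). Assembling:

S = [[6.25, -2.25],
 [-2.25, 2.9167]]


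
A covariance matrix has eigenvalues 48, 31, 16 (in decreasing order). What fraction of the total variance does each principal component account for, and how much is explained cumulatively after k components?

Step 1 — total variance = trace(Sigma) = Σ λ_i = 48 + 31 + 16 = 95.

Step 2 — fraction explained by component i = λ_i / Σ λ:
  PC1: 48/95 = 0.5053
  PC2: 31/95 = 0.3263
  PC3: 16/95 = 0.1684

Step 3 — cumulative fraction after k components = (λ_1 + ... + λ_k) / Σ λ:
  k = 1: 48/95 = 0.5053
  k = 2: (48 + 31)/95 = 79/95 = 0.8316
  k = 3: (48 + 31 + 16)/95 = 95/95 = 1

Summary (fraction, with percent):

explained: PC1 0.5053 (50.53%), PC2 0.3263 (32.63%), PC3 0.1684 (16.84%);  cumulative: 0.5053, 0.8316, 1


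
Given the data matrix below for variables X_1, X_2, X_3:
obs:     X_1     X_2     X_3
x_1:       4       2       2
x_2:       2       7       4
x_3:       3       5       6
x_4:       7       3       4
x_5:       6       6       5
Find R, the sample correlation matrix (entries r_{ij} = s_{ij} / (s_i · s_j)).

Step 1 — column means:
  mean(X_1) = (4 + 2 + 3 + 7 + 6) / 5 = 22/5 = 4.4
  mean(X_2) = (2 + 7 + 5 + 3 + 6) / 5 = 23/5 = 4.6
  mean(X_3) = (2 + 4 + 6 + 4 + 5) / 5 = 21/5 = 4.2

Step 2 — sample variances and covariances s[i,j] = (1/(n-1)) · Σ_k (x_{k,i} - mean_i) · (x_{k,j} - mean_j), with n-1 = 4:
  s[X_1,X_1] = ((-0.4)·(-0.4) + (-2.4)·(-2.4) + (-1.4)·(-1.4) + (2.6)·(2.6) + (1.6)·(1.6)) / 4 = 17.2/4 = 4.3
  s[X_1,X_2] = ((-0.4)·(-2.6) + (-2.4)·(2.4) + (-1.4)·(0.4) + (2.6)·(-1.6) + (1.6)·(1.4)) / 4 = -7.2/4 = -1.8
  s[X_1,X_3] = ((-0.4)·(-2.2) + (-2.4)·(-0.2) + (-1.4)·(1.8) + (2.6)·(-0.2) + (1.6)·(0.8)) / 4 = -0.4/4 = -0.1
  s[X_2,X_2] = ((-2.6)·(-2.6) + (2.4)·(2.4) + (0.4)·(0.4) + (-1.6)·(-1.6) + (1.4)·(1.4)) / 4 = 17.2/4 = 4.3
  s[X_2,X_3] = ((-2.6)·(-2.2) + (2.4)·(-0.2) + (0.4)·(1.8) + (-1.6)·(-0.2) + (1.4)·(0.8)) / 4 = 7.4/4 = 1.85
  s[X_3,X_3] = ((-2.2)·(-2.2) + (-0.2)·(-0.2) + (1.8)·(1.8) + (-0.2)·(-0.2) + (0.8)·(0.8)) / 4 = 8.8/4 = 2.2
  Sample standard deviations s_i = √(s[i,i]):
  s(X_1) = √(4.3) = 2.0736
  s(X_2) = √(4.3) = 2.0736
  s(X_3) = √(2.2) = 1.4832

Step 3 — r_{ij} = s_{ij} / (s_i · s_j):
  r[X_1,X_1] = 1 (diagonal).
  r[X_1,X_2] = -1.8 / (2.0736 · 2.0736) = -1.8 / 4.3 = -0.4186
  r[X_1,X_3] = -0.1 / (2.0736 · 1.4832) = -0.1 / 3.0757 = -0.0325
  r[X_2,X_2] = 1 (diagonal).
  r[X_2,X_3] = 1.85 / (2.0736 · 1.4832) = 1.85 / 3.0757 = 0.6015
  r[X_3,X_3] = 1 (diagonal).

R is symmetric with unit diagonal. Assembling:

R = [[1, -0.4186, -0.0325],
 [-0.4186, 1, 0.6015],
 [-0.0325, 0.6015, 1]]


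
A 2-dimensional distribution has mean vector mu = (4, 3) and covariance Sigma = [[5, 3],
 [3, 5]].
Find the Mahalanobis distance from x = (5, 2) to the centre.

Step 1 — centre the observation: (x - mu) = (1, -1).

Step 2 — invert Sigma. det(Sigma) = 5·5 - (3)² = 16.
  Sigma^{-1} = (1/det) · [[d, -b], [-b, a]] = [[0.3125, -0.1875],
 [-0.1875, 0.3125]].

Step 3 — form the quadratic (x - mu)^T · Sigma^{-1} · (x - mu):
  Sigma^{-1} · (x - mu) = (0.5, -0.5).
  (x - mu)^T · [Sigma^{-1} · (x - mu)] = (1)·(0.5) + (-1)·(-0.5) = 1.

Step 4 — take square root: d = √(1) ≈ 1.

d(x, mu) = √(1) ≈ 1


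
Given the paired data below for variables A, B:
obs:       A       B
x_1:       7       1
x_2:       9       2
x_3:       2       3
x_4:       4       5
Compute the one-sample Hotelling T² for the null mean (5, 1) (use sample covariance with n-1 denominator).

Step 1 — sample mean vector:
  mean(A) = (7 + 9 + 2 + 4) / 4 = 22/4 = 5.5
  mean(B) = (1 + 2 + 3 + 5) / 4 = 11/4 = 2.75
  x̄ = (5.5, 2.75),  deviation x̄ - mu_0 = (5.5, 2.75) - (5, 1) = (0.5, 1.75).

Step 2 — sample covariance matrix, S[i,j] = (1/(n-1)) · Σ_k (x_{k,i} - mean_i) · (x_{k,j} - mean_j), divisor n-1 = 3:
  S[A,A] = ((1.5)·(1.5) + (3.5)·(3.5) + (-3.5)·(-3.5) + (-1.5)·(-1.5)) / 3 = 29/3 = 9.6667
  S[A,B] = ((1.5)·(-1.75) + (3.5)·(-0.75) + (-3.5)·(0.25) + (-1.5)·(2.25)) / 3 = -9.5/3 = -3.1667
  S[B,B] = ((-1.75)·(-1.75) + (-0.75)·(-0.75) + (0.25)·(0.25) + (2.25)·(2.25)) / 3 = 8.75/3 = 2.9167
  S = [[9.6667, -3.1667],
 [-3.1667, 2.9167]].

Step 3 — invert S. det(S) = 9.6667·2.9167 - (-3.1667)² = 18.1667.
  S^{-1} = (1/det) · [[d, -b], [-b, a]] = [[0.1606, 0.1743],
 [0.1743, 0.5321]].

Step 4 — quadratic form (x̄ - mu_0)^T · S^{-1} · (x̄ - mu_0):
  S^{-1} · (x̄ - mu_0) = (0.3853, 1.0183),
  (x̄ - mu_0)^T · [...] = (0.5)·(0.3853) + (1.75)·(1.0183) = 1.9748.

Step 5 — scale by n: T² = 4 · 1.9748 = 7.8991.

T² ≈ 7.8991


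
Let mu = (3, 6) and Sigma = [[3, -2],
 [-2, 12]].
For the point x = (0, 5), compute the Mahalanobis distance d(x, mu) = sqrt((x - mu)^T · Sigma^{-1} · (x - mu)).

Step 1 — centre the observation: (x - mu) = (-3, -1).

Step 2 — invert Sigma. det(Sigma) = 3·12 - (-2)² = 32.
  Sigma^{-1} = (1/det) · [[d, -b], [-b, a]] = [[0.375, 0.0625],
 [0.0625, 0.0938]].

Step 3 — form the quadratic (x - mu)^T · Sigma^{-1} · (x - mu):
  Sigma^{-1} · (x - mu) = (-1.1875, -0.2812).
  (x - mu)^T · [Sigma^{-1} · (x - mu)] = (-3)·(-1.1875) + (-1)·(-0.2812) = 3.8438.

Step 4 — take square root: d = √(3.8438) ≈ 1.9605.

d(x, mu) = √(3.8438) ≈ 1.9605


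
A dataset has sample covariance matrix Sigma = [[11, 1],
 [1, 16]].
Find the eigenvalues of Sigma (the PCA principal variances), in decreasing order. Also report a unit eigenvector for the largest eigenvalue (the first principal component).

Step 1 — characteristic polynomial of 2×2 Sigma:
  det(Sigma - λI) = λ² - trace · λ + det = 0.
  trace = 11 + 16 = 27, det = 11·16 - (1)² = 175.
Step 2 — discriminant:
  Δ = trace² - 4·det = 729 - 700 = 29.
Step 3 — eigenvalues:
  λ = (trace ± √Δ)/2 = (27 ± 5.3852)/2,
  λ_1 = 16.1926,  λ_2 = 10.8074.

Step 4 — unit eigenvector for λ_1: solve (Sigma - λ_1 I)v = 0. First row:
  (11 - 16.1926)·v_x + (1)·v_y = 0, i.e. (-5.1926)·v_x + (1)·v_y = 0,
  so v ∝ (b, λ_1 - a) = (1, 5.1926) = u.
  ||u|| = √((1)² + (5.1926)²) = √(27.9629) ≈ 5.288,
  v_1 = u/||u|| ≈ (0.1891, 0.982) (||v_1|| = 1).

λ_1 = 16.1926,  λ_2 = 10.8074;  v_1 ≈ (0.1891, 0.982)


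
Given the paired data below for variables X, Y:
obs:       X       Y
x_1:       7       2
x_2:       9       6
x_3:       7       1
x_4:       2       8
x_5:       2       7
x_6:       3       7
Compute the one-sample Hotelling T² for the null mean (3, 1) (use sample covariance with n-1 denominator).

Step 1 — sample mean vector:
  mean(X) = (7 + 9 + 7 + 2 + 2 + 3) / 6 = 30/6 = 5
  mean(Y) = (2 + 6 + 1 + 8 + 7 + 7) / 6 = 31/6 = 5.1667
  x̄ = (5, 5.1667),  deviation x̄ - mu_0 = (5, 5.1667) - (3, 1) = (2, 4.1667).

Step 2 — sample covariance matrix, S[i,j] = (1/(n-1)) · Σ_k (x_{k,i} - mean_i) · (x_{k,j} - mean_j), divisor n-1 = 5:
  S[X,X] = ((2)·(2) + (4)·(4) + (2)·(2) + (-3)·(-3) + (-3)·(-3) + (-2)·(-2)) / 5 = 46/5 = 9.2
  S[X,Y] = ((2)·(-3.1667) + (4)·(0.8333) + (2)·(-4.1667) + (-3)·(2.8333) + (-3)·(1.8333) + (-2)·(1.8333)) / 5 = -29/5 = -5.8
  S[Y,Y] = ((-3.1667)·(-3.1667) + (0.8333)·(0.8333) + (-4.1667)·(-4.1667) + (2.8333)·(2.8333) + (1.8333)·(1.8333) + (1.8333)·(1.8333)) / 5 = 42.8333/5 = 8.5667
  S = [[9.2, -5.8],
 [-5.8, 8.5667]].

Step 3 — invert S. det(S) = 9.2·8.5667 - (-5.8)² = 45.1733.
  S^{-1} = (1/det) · [[d, -b], [-b, a]] = [[0.1896, 0.1284],
 [0.1284, 0.2037]].

Step 4 — quadratic form (x̄ - mu_0)^T · S^{-1} · (x̄ - mu_0):
  S^{-1} · (x̄ - mu_0) = (0.9143, 1.1054),
  (x̄ - mu_0)^T · [...] = (2)·(0.9143) + (4.1667)·(1.1054) = 6.4342.

Step 5 — scale by n: T² = 6 · 6.4342 = 38.6054.

T² ≈ 38.6054


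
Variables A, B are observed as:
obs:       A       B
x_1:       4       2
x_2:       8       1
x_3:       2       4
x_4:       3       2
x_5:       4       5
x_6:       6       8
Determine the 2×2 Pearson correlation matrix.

Step 1 — column means:
  mean(A) = (4 + 8 + 2 + 3 + 4 + 6) / 6 = 27/6 = 4.5
  mean(B) = (2 + 1 + 4 + 2 + 5 + 8) / 6 = 22/6 = 3.6667

Step 2 — sample variances and covariances s[i,j] = (1/(n-1)) · Σ_k (x_{k,i} - mean_i) · (x_{k,j} - mean_j), with n-1 = 5:
  s[A,A] = ((-0.5)·(-0.5) + (3.5)·(3.5) + (-2.5)·(-2.5) + (-1.5)·(-1.5) + (-0.5)·(-0.5) + (1.5)·(1.5)) / 5 = 23.5/5 = 4.7
  s[A,B] = ((-0.5)·(-1.6667) + (3.5)·(-2.6667) + (-2.5)·(0.3333) + (-1.5)·(-1.6667) + (-0.5)·(1.3333) + (1.5)·(4.3333)) / 5 = -1/5 = -0.2
  s[B,B] = ((-1.6667)·(-1.6667) + (-2.6667)·(-2.6667) + (0.3333)·(0.3333) + (-1.6667)·(-1.6667) + (1.3333)·(1.3333) + (4.3333)·(4.3333)) / 5 = 33.3333/5 = 6.6667
  Sample standard deviations s_i = √(s[i,i]):
  s(A) = √(4.7) = 2.1679
  s(B) = √(6.6667) = 2.582

Step 3 — r_{ij} = s_{ij} / (s_i · s_j):
  r[A,A] = 1 (diagonal).
  r[A,B] = -0.2 / (2.1679 · 2.582) = -0.2 / 5.5976 = -0.0357
  r[B,B] = 1 (diagonal).

R is symmetric with unit diagonal. Assembling:

R = [[1, -0.0357],
 [-0.0357, 1]]


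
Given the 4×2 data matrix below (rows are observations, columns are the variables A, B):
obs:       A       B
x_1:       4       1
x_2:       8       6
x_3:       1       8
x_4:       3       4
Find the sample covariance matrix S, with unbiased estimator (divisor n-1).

Step 1 — column means:
  mean(A) = (4 + 8 + 1 + 3) / 4 = 16/4 = 4
  mean(B) = (1 + 6 + 8 + 4) / 4 = 19/4 = 4.75

Step 2 — sample covariance S[i,j] = (1/(n-1)) · Σ_k (x_{k,i} - mean_i) · (x_{k,j} - mean_j), with n-1 = 3.
  S[A,A] = ((0)·(0) + (4)·(4) + (-3)·(-3) + (-1)·(-1)) / 3 = 26/3 = 8.6667
  S[A,B] = ((0)·(-3.75) + (4)·(1.25) + (-3)·(3.25) + (-1)·(-0.75)) / 3 = -4/3 = -1.3333
  S[B,B] = ((-3.75)·(-3.75) + (1.25)·(1.25) + (3.25)·(3.25) + (-0.75)·(-0.75)) / 3 = 26.75/3 = 8.9167

S is symmetric (S[j,i] = S[i,j]). Assembling:

S = [[8.6667, -1.3333],
 [-1.3333, 8.9167]]


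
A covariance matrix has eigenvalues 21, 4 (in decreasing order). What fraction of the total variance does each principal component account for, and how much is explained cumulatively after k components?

Step 1 — total variance = trace(Sigma) = Σ λ_i = 21 + 4 = 25.

Step 2 — fraction explained by component i = λ_i / Σ λ:
  PC1: 21/25 = 0.84
  PC2: 4/25 = 0.16

Step 3 — cumulative fraction after k components = (λ_1 + ... + λ_k) / Σ λ:
  k = 1: 21/25 = 0.84
  k = 2: (21 + 4)/25 = 25/25 = 1

Summary (fraction, with percent):

explained: PC1 0.84 (84%), PC2 0.16 (16%);  cumulative: 0.84, 1


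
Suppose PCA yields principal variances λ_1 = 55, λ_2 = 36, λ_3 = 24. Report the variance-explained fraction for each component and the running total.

Step 1 — total variance = trace(Sigma) = Σ λ_i = 55 + 36 + 24 = 115.

Step 2 — fraction explained by component i = λ_i / Σ λ:
  PC1: 55/115 = 0.4783
  PC2: 36/115 = 0.313
  PC3: 24/115 = 0.2087

Step 3 — cumulative fraction after k components = (λ_1 + ... + λ_k) / Σ λ:
  k = 1: 55/115 = 0.4783
  k = 2: (55 + 36)/115 = 91/115 = 0.7913
  k = 3: (55 + 36 + 24)/115 = 115/115 = 1

Summary (fraction, with percent):

explained: PC1 0.4783 (47.83%), PC2 0.313 (31.3%), PC3 0.2087 (20.87%);  cumulative: 0.4783, 0.7913, 1


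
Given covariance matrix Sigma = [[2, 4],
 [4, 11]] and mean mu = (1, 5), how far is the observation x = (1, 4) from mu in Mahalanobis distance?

Step 1 — centre the observation: (x - mu) = (0, -1).

Step 2 — invert Sigma. det(Sigma) = 2·11 - (4)² = 6.
  Sigma^{-1} = (1/det) · [[d, -b], [-b, a]] = [[1.8333, -0.6667],
 [-0.6667, 0.3333]].

Step 3 — form the quadratic (x - mu)^T · Sigma^{-1} · (x - mu):
  Sigma^{-1} · (x - mu) = (0.6667, -0.3333).
  (x - mu)^T · [Sigma^{-1} · (x - mu)] = (0)·(0.6667) + (-1)·(-0.3333) = 0.3333.

Step 4 — take square root: d = √(0.3333) ≈ 0.5774.

d(x, mu) = √(0.3333) ≈ 0.5774


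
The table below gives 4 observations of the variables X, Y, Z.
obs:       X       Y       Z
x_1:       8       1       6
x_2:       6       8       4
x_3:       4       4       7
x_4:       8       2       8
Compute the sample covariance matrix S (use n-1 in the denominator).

Step 1 — column means:
  mean(X) = (8 + 6 + 4 + 8) / 4 = 26/4 = 6.5
  mean(Y) = (1 + 8 + 4 + 2) / 4 = 15/4 = 3.75
  mean(Z) = (6 + 4 + 7 + 8) / 4 = 25/4 = 6.25

Step 2 — sample covariance S[i,j] = (1/(n-1)) · Σ_k (x_{k,i} - mean_i) · (x_{k,j} - mean_j), with n-1 = 3.
  S[X,X] = ((1.5)·(1.5) + (-0.5)·(-0.5) + (-2.5)·(-2.5) + (1.5)·(1.5)) / 3 = 11/3 = 3.6667
  S[X,Y] = ((1.5)·(-2.75) + (-0.5)·(4.25) + (-2.5)·(0.25) + (1.5)·(-1.75)) / 3 = -9.5/3 = -3.1667
  S[X,Z] = ((1.5)·(-0.25) + (-0.5)·(-2.25) + (-2.5)·(0.75) + (1.5)·(1.75)) / 3 = 1.5/3 = 0.5
  S[Y,Y] = ((-2.75)·(-2.75) + (4.25)·(4.25) + (0.25)·(0.25) + (-1.75)·(-1.75)) / 3 = 28.75/3 = 9.5833
  S[Y,Z] = ((-2.75)·(-0.25) + (4.25)·(-2.25) + (0.25)·(0.75) + (-1.75)·(1.75)) / 3 = -11.75/3 = -3.9167
  S[Z,Z] = ((-0.25)·(-0.25) + (-2.25)·(-2.25) + (0.75)·(0.75) + (1.75)·(1.75)) / 3 = 8.75/3 = 2.9167

S is symmetric (S[j,i] = S[i,j]). Assembling:

S = [[3.6667, -3.1667, 0.5],
 [-3.1667, 9.5833, -3.9167],
 [0.5, -3.9167, 2.9167]]


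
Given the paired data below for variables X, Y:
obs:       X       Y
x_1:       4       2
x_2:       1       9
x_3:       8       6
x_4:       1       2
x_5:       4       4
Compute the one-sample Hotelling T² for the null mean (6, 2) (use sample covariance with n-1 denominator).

Step 1 — sample mean vector:
  mean(X) = (4 + 1 + 8 + 1 + 4) / 5 = 18/5 = 3.6
  mean(Y) = (2 + 9 + 6 + 2 + 4) / 5 = 23/5 = 4.6
  x̄ = (3.6, 4.6),  deviation x̄ - mu_0 = (3.6, 4.6) - (6, 2) = (-2.4, 2.6).

Step 2 — sample covariance matrix, S[i,j] = (1/(n-1)) · Σ_k (x_{k,i} - mean_i) · (x_{k,j} - mean_j), divisor n-1 = 4:
  S[X,X] = ((0.4)·(0.4) + (-2.6)·(-2.6) + (4.4)·(4.4) + (-2.6)·(-2.6) + (0.4)·(0.4)) / 4 = 33.2/4 = 8.3
  S[X,Y] = ((0.4)·(-2.6) + (-2.6)·(4.4) + (4.4)·(1.4) + (-2.6)·(-2.6) + (0.4)·(-0.6)) / 4 = 0.2/4 = 0.05
  S[Y,Y] = ((-2.6)·(-2.6) + (4.4)·(4.4) + (1.4)·(1.4) + (-2.6)·(-2.6) + (-0.6)·(-0.6)) / 4 = 35.2/4 = 8.8
  S = [[8.3, 0.05],
 [0.05, 8.8]].

Step 3 — invert S. det(S) = 8.3·8.8 - (0.05)² = 73.0375.
  S^{-1} = (1/det) · [[d, -b], [-b, a]] = [[0.1205, -0.0007],
 [-0.0007, 0.1136]].

Step 4 — quadratic form (x̄ - mu_0)^T · S^{-1} · (x̄ - mu_0):
  S^{-1} · (x̄ - mu_0) = (-0.2909, 0.2971),
  (x̄ - mu_0)^T · [...] = (-2.4)·(-0.2909) + (2.6)·(0.2971) = 1.4708.

Step 5 — scale by n: T² = 5 · 1.4708 = 7.3538.

T² ≈ 7.3538


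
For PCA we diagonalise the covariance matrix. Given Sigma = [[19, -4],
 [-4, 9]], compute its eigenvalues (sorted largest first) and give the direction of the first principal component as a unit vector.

Step 1 — characteristic polynomial of 2×2 Sigma:
  det(Sigma - λI) = λ² - trace · λ + det = 0.
  trace = 19 + 9 = 28, det = 19·9 - (-4)² = 155.
Step 2 — discriminant:
  Δ = trace² - 4·det = 784 - 620 = 164.
Step 3 — eigenvalues:
  λ = (trace ± √Δ)/2 = (28 ± 12.8062)/2,
  λ_1 = 20.4031,  λ_2 = 7.5969.

Step 4 — unit eigenvector for λ_1: solve (Sigma - λ_1 I)v = 0. First row:
  (19 - 20.4031)·v_x + (-4)·v_y = 0, i.e. (-1.4031)·v_x + (-4)·v_y = 0,
  so v ∝ (b, λ_1 - a) = (-4, 1.4031); multiply by -1 so the first entry is positive: u = (4, -1.4031).
  ||u|| = √((4)² + (-1.4031)²) = √(17.9688) ≈ 4.239,
  v_1 = u/||u|| ≈ (0.9436, -0.331) (||v_1|| = 1).

λ_1 = 20.4031,  λ_2 = 7.5969;  v_1 ≈ (0.9436, -0.331)


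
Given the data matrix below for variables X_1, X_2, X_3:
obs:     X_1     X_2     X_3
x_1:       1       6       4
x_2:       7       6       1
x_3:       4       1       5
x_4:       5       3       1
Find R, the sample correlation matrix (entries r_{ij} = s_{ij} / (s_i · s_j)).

Step 1 — column means:
  mean(X_1) = (1 + 7 + 4 + 5) / 4 = 17/4 = 4.25
  mean(X_2) = (6 + 6 + 1 + 3) / 4 = 16/4 = 4
  mean(X_3) = (4 + 1 + 5 + 1) / 4 = 11/4 = 2.75

Step 2 — sample variances and covariances s[i,j] = (1/(n-1)) · Σ_k (x_{k,i} - mean_i) · (x_{k,j} - mean_j), with n-1 = 3:
  s[X_1,X_1] = ((-3.25)·(-3.25) + (2.75)·(2.75) + (-0.25)·(-0.25) + (0.75)·(0.75)) / 3 = 18.75/3 = 6.25
  s[X_1,X_2] = ((-3.25)·(2) + (2.75)·(2) + (-0.25)·(-3) + (0.75)·(-1)) / 3 = -1/3 = -0.3333
  s[X_1,X_3] = ((-3.25)·(1.25) + (2.75)·(-1.75) + (-0.25)·(2.25) + (0.75)·(-1.75)) / 3 = -10.75/3 = -3.5833
  s[X_2,X_2] = ((2)·(2) + (2)·(2) + (-3)·(-3) + (-1)·(-1)) / 3 = 18/3 = 6
  s[X_2,X_3] = ((2)·(1.25) + (2)·(-1.75) + (-3)·(2.25) + (-1)·(-1.75)) / 3 = -6/3 = -2
  s[X_3,X_3] = ((1.25)·(1.25) + (-1.75)·(-1.75) + (2.25)·(2.25) + (-1.75)·(-1.75)) / 3 = 12.75/3 = 4.25
  Sample standard deviations s_i = √(s[i,i]):
  s(X_1) = √(6.25) = 2.5
  s(X_2) = √(6) = 2.4495
  s(X_3) = √(4.25) = 2.0616

Step 3 — r_{ij} = s_{ij} / (s_i · s_j):
  r[X_1,X_1] = 1 (diagonal).
  r[X_1,X_2] = -0.3333 / (2.5 · 2.4495) = -0.3333 / 6.1237 = -0.0544
  r[X_1,X_3] = -3.5833 / (2.5 · 2.0616) = -3.5833 / 5.1539 = -0.6953
  r[X_2,X_2] = 1 (diagonal).
  r[X_2,X_3] = -2 / (2.4495 · 2.0616) = -2 / 5.0498 = -0.3961
  r[X_3,X_3] = 1 (diagonal).

R is symmetric with unit diagonal. Assembling:

R = [[1, -0.0544, -0.6953],
 [-0.0544, 1, -0.3961],
 [-0.6953, -0.3961, 1]]


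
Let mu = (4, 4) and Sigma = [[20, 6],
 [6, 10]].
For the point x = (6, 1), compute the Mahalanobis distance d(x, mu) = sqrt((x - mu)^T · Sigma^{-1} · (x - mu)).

Step 1 — centre the observation: (x - mu) = (2, -3).

Step 2 — invert Sigma. det(Sigma) = 20·10 - (6)² = 164.
  Sigma^{-1} = (1/det) · [[d, -b], [-b, a]] = [[0.061, -0.0366],
 [-0.0366, 0.122]].

Step 3 — form the quadratic (x - mu)^T · Sigma^{-1} · (x - mu):
  Sigma^{-1} · (x - mu) = (0.2317, -0.439).
  (x - mu)^T · [Sigma^{-1} · (x - mu)] = (2)·(0.2317) + (-3)·(-0.439) = 1.7805.

Step 4 — take square root: d = √(1.7805) ≈ 1.3343.

d(x, mu) = √(1.7805) ≈ 1.3343


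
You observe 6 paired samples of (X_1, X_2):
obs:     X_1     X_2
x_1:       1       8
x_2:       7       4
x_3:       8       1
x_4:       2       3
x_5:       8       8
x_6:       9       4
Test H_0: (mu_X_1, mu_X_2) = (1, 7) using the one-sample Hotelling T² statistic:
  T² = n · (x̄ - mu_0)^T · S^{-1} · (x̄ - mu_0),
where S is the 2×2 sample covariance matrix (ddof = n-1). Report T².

Step 1 — sample mean vector:
  mean(X_1) = (1 + 7 + 8 + 2 + 8 + 9) / 6 = 35/6 = 5.8333
  mean(X_2) = (8 + 4 + 1 + 3 + 8 + 4) / 6 = 28/6 = 4.6667
  x̄ = (5.8333, 4.6667),  deviation x̄ - mu_0 = (5.8333, 4.6667) - (1, 7) = (4.8333, -2.3333).

Step 2 — sample covariance matrix, S[i,j] = (1/(n-1)) · Σ_k (x_{k,i} - mean_i) · (x_{k,j} - mean_j), divisor n-1 = 5:
  S[X_1,X_1] = ((-4.8333)·(-4.8333) + (1.1667)·(1.1667) + (2.1667)·(2.1667) + (-3.8333)·(-3.8333) + (2.1667)·(2.1667) + (3.1667)·(3.1667)) / 5 = 58.8333/5 = 11.7667
  S[X_1,X_2] = ((-4.8333)·(3.3333) + (1.1667)·(-0.6667) + (2.1667)·(-3.6667) + (-3.8333)·(-1.6667) + (2.1667)·(3.3333) + (3.1667)·(-0.6667)) / 5 = -13.3333/5 = -2.6667
  S[X_2,X_2] = ((3.3333)·(3.3333) + (-0.6667)·(-0.6667) + (-3.6667)·(-3.6667) + (-1.6667)·(-1.6667) + (3.3333)·(3.3333) + (-0.6667)·(-0.6667)) / 5 = 39.3333/5 = 7.8667
  S = [[11.7667, -2.6667],
 [-2.6667, 7.8667]].

Step 3 — invert S. det(S) = 11.7667·7.8667 - (-2.6667)² = 85.4533.
  S^{-1} = (1/det) · [[d, -b], [-b, a]] = [[0.0921, 0.0312],
 [0.0312, 0.1377]].

Step 4 — quadratic form (x̄ - mu_0)^T · S^{-1} · (x̄ - mu_0):
  S^{-1} · (x̄ - mu_0) = (0.3721, -0.1705),
  (x̄ - mu_0)^T · [...] = (4.8333)·(0.3721) + (-2.3333)·(-0.1705) = 2.1964.

Step 5 — scale by n: T² = 6 · 2.1964 = 13.1783.

T² ≈ 13.1783


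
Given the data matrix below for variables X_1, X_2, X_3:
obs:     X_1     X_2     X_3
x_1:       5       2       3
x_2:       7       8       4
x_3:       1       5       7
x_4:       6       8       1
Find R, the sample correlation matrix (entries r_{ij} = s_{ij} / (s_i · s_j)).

Step 1 — column means:
  mean(X_1) = (5 + 7 + 1 + 6) / 4 = 19/4 = 4.75
  mean(X_2) = (2 + 8 + 5 + 8) / 4 = 23/4 = 5.75
  mean(X_3) = (3 + 4 + 7 + 1) / 4 = 15/4 = 3.75

Step 2 — sample variances and covariances s[i,j] = (1/(n-1)) · Σ_k (x_{k,i} - mean_i) · (x_{k,j} - mean_j), with n-1 = 3:
  s[X_1,X_1] = ((0.25)·(0.25) + (2.25)·(2.25) + (-3.75)·(-3.75) + (1.25)·(1.25)) / 3 = 20.75/3 = 6.9167
  s[X_1,X_2] = ((0.25)·(-3.75) + (2.25)·(2.25) + (-3.75)·(-0.75) + (1.25)·(2.25)) / 3 = 9.75/3 = 3.25
  s[X_1,X_3] = ((0.25)·(-0.75) + (2.25)·(0.25) + (-3.75)·(3.25) + (1.25)·(-2.75)) / 3 = -15.25/3 = -5.0833
  s[X_2,X_2] = ((-3.75)·(-3.75) + (2.25)·(2.25) + (-0.75)·(-0.75) + (2.25)·(2.25)) / 3 = 24.75/3 = 8.25
  s[X_2,X_3] = ((-3.75)·(-0.75) + (2.25)·(0.25) + (-0.75)·(3.25) + (2.25)·(-2.75)) / 3 = -5.25/3 = -1.75
  s[X_3,X_3] = ((-0.75)·(-0.75) + (0.25)·(0.25) + (3.25)·(3.25) + (-2.75)·(-2.75)) / 3 = 18.75/3 = 6.25
  Sample standard deviations s_i = √(s[i,i]):
  s(X_1) = √(6.9167) = 2.63
  s(X_2) = √(8.25) = 2.8723
  s(X_3) = √(6.25) = 2.5

Step 3 — r_{ij} = s_{ij} / (s_i · s_j):
  r[X_1,X_1] = 1 (diagonal).
  r[X_1,X_2] = 3.25 / (2.63 · 2.8723) = 3.25 / 7.554 = 0.4302
  r[X_1,X_3] = -5.0833 / (2.63 · 2.5) = -5.0833 / 6.5749 = -0.7731
  r[X_2,X_2] = 1 (diagonal).
  r[X_2,X_3] = -1.75 / (2.8723 · 2.5) = -1.75 / 7.1807 = -0.2437
  r[X_3,X_3] = 1 (diagonal).

R is symmetric with unit diagonal. Assembling:

R = [[1, 0.4302, -0.7731],
 [0.4302, 1, -0.2437],
 [-0.7731, -0.2437, 1]]


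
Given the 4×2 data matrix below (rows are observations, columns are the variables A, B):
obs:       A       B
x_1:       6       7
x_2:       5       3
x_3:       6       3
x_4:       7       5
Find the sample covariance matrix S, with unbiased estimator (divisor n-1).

Step 1 — column means:
  mean(A) = (6 + 5 + 6 + 7) / 4 = 24/4 = 6
  mean(B) = (7 + 3 + 3 + 5) / 4 = 18/4 = 4.5

Step 2 — sample covariance S[i,j] = (1/(n-1)) · Σ_k (x_{k,i} - mean_i) · (x_{k,j} - mean_j), with n-1 = 3.
  S[A,A] = ((0)·(0) + (-1)·(-1) + (0)·(0) + (1)·(1)) / 3 = 2/3 = 0.6667
  S[A,B] = ((0)·(2.5) + (-1)·(-1.5) + (0)·(-1.5) + (1)·(0.5)) / 3 = 2/3 = 0.6667
  S[B,B] = ((2.5)·(2.5) + (-1.5)·(-1.5) + (-1.5)·(-1.5) + (0.5)·(0.5)) / 3 = 11/3 = 3.6667

S is symmetric (S[j,i] = S[i,j]). Assembling:

S = [[0.6667, 0.6667],
 [0.6667, 3.6667]]


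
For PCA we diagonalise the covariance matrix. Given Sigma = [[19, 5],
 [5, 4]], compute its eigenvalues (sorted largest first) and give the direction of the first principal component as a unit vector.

Step 1 — characteristic polynomial of 2×2 Sigma:
  det(Sigma - λI) = λ² - trace · λ + det = 0.
  trace = 19 + 4 = 23, det = 19·4 - (5)² = 51.
Step 2 — discriminant:
  Δ = trace² - 4·det = 529 - 204 = 325.
Step 3 — eigenvalues:
  λ = (trace ± √Δ)/2 = (23 ± 18.0278)/2,
  λ_1 = 20.5139,  λ_2 = 2.4861.

Step 4 — unit eigenvector for λ_1: solve (Sigma - λ_1 I)v = 0. First row:
  (19 - 20.5139)·v_x + (5)·v_y = 0, i.e. (-1.5139)·v_x + (5)·v_y = 0,
  so v ∝ (b, λ_1 - a) = (5, 1.5139) = u.
  ||u|| = √((5)² + (1.5139)²) = √(27.2918) ≈ 5.2242,
  v_1 = u/||u|| ≈ (0.9571, 0.2898) (||v_1|| = 1).

λ_1 = 20.5139,  λ_2 = 2.4861;  v_1 ≈ (0.9571, 0.2898)


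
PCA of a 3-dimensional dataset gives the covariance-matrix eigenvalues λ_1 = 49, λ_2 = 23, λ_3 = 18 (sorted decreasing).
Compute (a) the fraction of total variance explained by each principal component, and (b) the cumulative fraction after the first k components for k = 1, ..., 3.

Step 1 — total variance = trace(Sigma) = Σ λ_i = 49 + 23 + 18 = 90.

Step 2 — fraction explained by component i = λ_i / Σ λ:
  PC1: 49/90 = 0.5444
  PC2: 23/90 = 0.2556
  PC3: 18/90 = 0.2

Step 3 — cumulative fraction after k components = (λ_1 + ... + λ_k) / Σ λ:
  k = 1: 49/90 = 0.5444
  k = 2: (49 + 23)/90 = 72/90 = 0.8
  k = 3: (49 + 23 + 18)/90 = 90/90 = 1

Summary (fraction, with percent):

explained: PC1 0.5444 (54.44%), PC2 0.2556 (25.56%), PC3 0.2 (20%);  cumulative: 0.5444, 0.8, 1


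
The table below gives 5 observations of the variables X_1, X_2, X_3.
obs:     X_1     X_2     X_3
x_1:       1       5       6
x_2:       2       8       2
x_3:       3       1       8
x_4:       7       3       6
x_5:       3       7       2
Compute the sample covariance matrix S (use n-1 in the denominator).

Step 1 — column means:
  mean(X_1) = (1 + 2 + 3 + 7 + 3) / 5 = 16/5 = 3.2
  mean(X_2) = (5 + 8 + 1 + 3 + 7) / 5 = 24/5 = 4.8
  mean(X_3) = (6 + 2 + 8 + 6 + 2) / 5 = 24/5 = 4.8

Step 2 — sample covariance S[i,j] = (1/(n-1)) · Σ_k (x_{k,i} - mean_i) · (x_{k,j} - mean_j), with n-1 = 4.
  S[X_1,X_1] = ((-2.2)·(-2.2) + (-1.2)·(-1.2) + (-0.2)·(-0.2) + (3.8)·(3.8) + (-0.2)·(-0.2)) / 4 = 20.8/4 = 5.2
  S[X_1,X_2] = ((-2.2)·(0.2) + (-1.2)·(3.2) + (-0.2)·(-3.8) + (3.8)·(-1.8) + (-0.2)·(2.2)) / 4 = -10.8/4 = -2.7
  S[X_1,X_3] = ((-2.2)·(1.2) + (-1.2)·(-2.8) + (-0.2)·(3.2) + (3.8)·(1.2) + (-0.2)·(-2.8)) / 4 = 5.2/4 = 1.3
  S[X_2,X_2] = ((0.2)·(0.2) + (3.2)·(3.2) + (-3.8)·(-3.8) + (-1.8)·(-1.8) + (2.2)·(2.2)) / 4 = 32.8/4 = 8.2
  S[X_2,X_3] = ((0.2)·(1.2) + (3.2)·(-2.8) + (-3.8)·(3.2) + (-1.8)·(1.2) + (2.2)·(-2.8)) / 4 = -29.2/4 = -7.3
  S[X_3,X_3] = ((1.2)·(1.2) + (-2.8)·(-2.8) + (3.2)·(3.2) + (1.2)·(1.2) + (-2.8)·(-2.8)) / 4 = 28.8/4 = 7.2

S is symmetric (S[j,i] = S[i,j]). Assembling:

S = [[5.2, -2.7, 1.3],
 [-2.7, 8.2, -7.3],
 [1.3, -7.3, 7.2]]
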